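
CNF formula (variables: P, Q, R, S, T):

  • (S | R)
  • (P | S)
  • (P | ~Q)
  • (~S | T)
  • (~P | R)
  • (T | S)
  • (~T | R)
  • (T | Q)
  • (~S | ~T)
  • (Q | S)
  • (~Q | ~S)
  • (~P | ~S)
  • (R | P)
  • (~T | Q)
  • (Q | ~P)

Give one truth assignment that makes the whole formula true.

P = 1, Q = 1, R = 1, S = 0, T = 1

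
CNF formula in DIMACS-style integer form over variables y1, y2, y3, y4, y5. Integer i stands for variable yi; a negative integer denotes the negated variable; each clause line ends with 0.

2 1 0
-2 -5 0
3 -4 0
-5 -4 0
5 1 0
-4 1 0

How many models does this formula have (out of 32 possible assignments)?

Case analysis on y1 and y4:
  y1=1, y4=1: remaining (y2,y3,y5) ∈ {(0,1,0); (1,1,0)} — 2.
  y1=1, y4=0: y3 free; 3 ways for (y2,y5) × 2^1 = 6.
  y1=0, y4=1: a clause becomes empty — 0.
  y1=0, y4=0: a clause becomes empty — 0.
Total: 2 + 6 + 0 + 0 = 8.

8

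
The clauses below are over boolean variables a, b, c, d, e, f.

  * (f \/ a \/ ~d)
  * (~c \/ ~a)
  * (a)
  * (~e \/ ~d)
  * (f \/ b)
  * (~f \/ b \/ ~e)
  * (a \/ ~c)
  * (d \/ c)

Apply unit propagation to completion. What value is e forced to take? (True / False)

(a) stands alone — a = True.
From (~c \/ ~a) and a = True: c = False.
In (c \/ d), c is now false; d must hold, so d = True.
From (~e \/ ~d) and d = True: e = False.

False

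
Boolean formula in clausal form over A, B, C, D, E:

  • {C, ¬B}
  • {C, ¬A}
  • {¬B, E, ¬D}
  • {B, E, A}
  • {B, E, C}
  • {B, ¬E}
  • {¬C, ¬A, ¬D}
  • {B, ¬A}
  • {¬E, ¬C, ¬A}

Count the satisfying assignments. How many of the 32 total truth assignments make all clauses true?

The models are:
  A=F B=T C=T D=F E=F
  A=F B=T C=T D=F E=T
  A=F B=T C=T D=T E=T
  A=T B=T C=T D=F E=F
That's 4 in total.

4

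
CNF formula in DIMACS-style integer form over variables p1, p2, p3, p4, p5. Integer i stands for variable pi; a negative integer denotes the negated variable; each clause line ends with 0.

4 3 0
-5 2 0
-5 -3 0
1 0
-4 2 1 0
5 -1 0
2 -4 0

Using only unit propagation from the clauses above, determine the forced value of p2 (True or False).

True

(p1) stands alone — p1 = True.
From (!p1 || p5) and p1 = True: p5 = True.
(p2 || !p5) with p5 = True leaves only p2, so p2 = True.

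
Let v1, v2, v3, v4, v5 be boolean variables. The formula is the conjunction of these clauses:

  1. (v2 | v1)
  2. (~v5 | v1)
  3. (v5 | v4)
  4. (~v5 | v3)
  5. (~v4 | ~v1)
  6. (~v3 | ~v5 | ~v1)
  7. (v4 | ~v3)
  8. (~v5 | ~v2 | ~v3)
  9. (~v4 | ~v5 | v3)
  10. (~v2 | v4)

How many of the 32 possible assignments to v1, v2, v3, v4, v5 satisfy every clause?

The models are:
  v1=0 v2=1 v3=0 v4=1 v5=0
  v1=0 v2=1 v3=1 v4=1 v5=0
That's 2 in total.

2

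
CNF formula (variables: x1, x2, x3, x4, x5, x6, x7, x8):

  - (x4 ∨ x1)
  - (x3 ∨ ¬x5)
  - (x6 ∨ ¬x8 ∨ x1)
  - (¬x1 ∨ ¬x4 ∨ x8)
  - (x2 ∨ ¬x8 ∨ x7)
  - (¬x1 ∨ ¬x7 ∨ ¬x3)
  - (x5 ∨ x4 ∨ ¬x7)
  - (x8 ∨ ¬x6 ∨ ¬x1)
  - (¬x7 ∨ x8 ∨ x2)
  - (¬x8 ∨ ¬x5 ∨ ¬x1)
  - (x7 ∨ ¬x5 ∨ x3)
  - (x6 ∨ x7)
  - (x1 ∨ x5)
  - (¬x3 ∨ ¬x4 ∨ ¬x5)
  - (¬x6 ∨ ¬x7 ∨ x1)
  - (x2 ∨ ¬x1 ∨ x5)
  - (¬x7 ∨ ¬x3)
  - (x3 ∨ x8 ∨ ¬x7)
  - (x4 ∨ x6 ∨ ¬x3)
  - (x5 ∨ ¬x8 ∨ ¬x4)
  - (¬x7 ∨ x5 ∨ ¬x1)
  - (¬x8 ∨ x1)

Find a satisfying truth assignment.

x1=1, x2=1, x3=1, x4=0, x5=0, x6=1, x7=0, x8=1

Pure literal: x2 appears only positively; assign x2 = True.
Branch on x1: take x1 = True.
Try x3 = True.
  then x7 is forced to False.
  then x6 is forced to True.
  then x8 is forced to True.
  then x5 is forced to False.
  then x4 is forced to False.
Check each clause:
  1. (x4 ∨ x1) — x1 is true.
  2. (¬x5 ∨ x3) — x3 is true.
  3. (¬x8 ∨ x1 ∨ x6) — x1 is true.
  4. (x8 ∨ ¬x4 ∨ ¬x1) — x8 is true.
  5. (x2 ∨ ¬x8 ∨ x7) — x2 is true.
  6. (¬x7 ∨ ¬x1 ∨ ¬x3) — ¬x7 is true.
  7. (x5 ∨ ¬x7 ∨ x4) — ¬x7 is true.
  8. (¬x1 ∨ ¬x6 ∨ x8) — x8 is true.
  9. (¬x7 ∨ x2 ∨ x8) — x8 is true.
  10. (¬x8 ∨ ¬x5 ∨ ¬x1) — ¬x5 is true.
  11. (¬x5 ∨ x3 ∨ x7) — ¬x5 is true.
  12. (x7 ∨ x6) — x6 is true.
  13. (x5 ∨ x1) — x1 is true.
  14. (¬x3 ∨ ¬x4 ∨ ¬x5) — ¬x5 is true.
  15. (¬x7 ∨ x1 ∨ ¬x6) — ¬x7 is true.
  16. (x2 ∨ x5 ∨ ¬x1) — x2 is true.
  17. (¬x7 ∨ ¬x3) — ¬x7 is true.
  18. (x8 ∨ ¬x7 ∨ x3) — x8 is true.
  19. (x4 ∨ x6 ∨ ¬x3) — x6 is true.
  20. (¬x8 ∨ x5 ∨ ¬x4) — ¬x4 is true.
  21. (¬x1 ∨ x5 ∨ ¬x7) — ¬x7 is true.
  22. (x1 ∨ ¬x8) — x1 is true.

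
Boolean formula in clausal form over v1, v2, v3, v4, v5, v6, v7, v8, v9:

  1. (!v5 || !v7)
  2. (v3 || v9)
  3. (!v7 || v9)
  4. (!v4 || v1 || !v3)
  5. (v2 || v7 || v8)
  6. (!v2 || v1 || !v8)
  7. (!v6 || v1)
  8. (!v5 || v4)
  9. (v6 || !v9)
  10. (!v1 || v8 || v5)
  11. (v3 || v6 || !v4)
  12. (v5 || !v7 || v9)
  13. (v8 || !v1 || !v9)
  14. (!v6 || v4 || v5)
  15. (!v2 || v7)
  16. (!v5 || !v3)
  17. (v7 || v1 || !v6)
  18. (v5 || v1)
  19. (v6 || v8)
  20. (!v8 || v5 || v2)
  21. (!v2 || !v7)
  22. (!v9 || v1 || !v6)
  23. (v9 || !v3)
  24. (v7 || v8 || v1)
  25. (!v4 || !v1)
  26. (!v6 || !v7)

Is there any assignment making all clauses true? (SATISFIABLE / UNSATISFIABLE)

UNSATISFIABLE

v1 = True:
  propagation gives v4=False, v5=False, v8=True, v6=False; an empty clause results — contradiction.
v1 = False:
  propagation gives v6=False, v9=False, v3=True; an empty clause results — contradiction.
Every branch closes, so no satisfying assignment exists.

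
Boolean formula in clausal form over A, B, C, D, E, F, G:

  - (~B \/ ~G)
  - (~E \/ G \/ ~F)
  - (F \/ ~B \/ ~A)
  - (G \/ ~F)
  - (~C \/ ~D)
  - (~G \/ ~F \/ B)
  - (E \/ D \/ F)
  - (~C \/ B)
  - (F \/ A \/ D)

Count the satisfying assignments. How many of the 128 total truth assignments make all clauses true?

Split on F, then B.
  F=T, B=T: a clause becomes empty — 0.
  F=T, B=F: a clause becomes empty — 0.
  F=F, B=T: remaining (A,C,D,E,G) ∈ {(F,F,T,F,F); (F,F,T,T,F)} — 2.
  F=F, B=F: G free; 5 ways for (A,C,D,E) × 2^1 = 10.
Total: 0 + 0 + 2 + 10 = 12.

12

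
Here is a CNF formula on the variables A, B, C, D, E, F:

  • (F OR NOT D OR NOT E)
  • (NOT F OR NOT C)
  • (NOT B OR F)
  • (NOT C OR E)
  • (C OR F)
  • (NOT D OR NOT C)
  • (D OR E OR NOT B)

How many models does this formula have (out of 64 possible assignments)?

Case analysis on C and F:
  C=1, F=1: a clause becomes empty — 0.
  C=1, F=0: remaining (A,B,D,E) ∈ {(0,0,0,1); (1,0,0,1)} — 2.
  C=0, F=1: A free; 7 ways for (B,D,E) × 2^1 = 14.
  C=0, F=0: a clause becomes empty — 0.
Total: 0 + 2 + 14 + 0 = 16.

16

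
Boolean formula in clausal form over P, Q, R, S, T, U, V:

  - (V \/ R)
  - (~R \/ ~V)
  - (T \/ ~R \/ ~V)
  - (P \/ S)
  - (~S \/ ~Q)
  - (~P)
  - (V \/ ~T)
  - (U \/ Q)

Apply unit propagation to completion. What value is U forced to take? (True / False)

(~P) stands alone — P = False.
From (P \/ S) and P = False: S = True.
(~S \/ ~Q): since S = True, the clause reduces to (~Q). Q = False.
(Q \/ U): since Q = False, the clause reduces to (U). U = True.

True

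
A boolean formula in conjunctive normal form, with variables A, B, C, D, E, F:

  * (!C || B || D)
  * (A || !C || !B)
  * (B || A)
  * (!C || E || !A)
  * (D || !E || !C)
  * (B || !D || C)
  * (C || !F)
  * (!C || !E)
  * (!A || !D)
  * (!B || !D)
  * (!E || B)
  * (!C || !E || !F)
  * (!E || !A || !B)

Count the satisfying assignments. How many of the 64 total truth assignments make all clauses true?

4

The models are:
  A=0 B=1 C=0 D=0 E=0 F=0
  A=0 B=1 C=0 D=0 E=1 F=0
  A=1 B=0 C=0 D=0 E=0 F=0
  A=1 B=1 C=0 D=0 E=0 F=0
That's 4 in total.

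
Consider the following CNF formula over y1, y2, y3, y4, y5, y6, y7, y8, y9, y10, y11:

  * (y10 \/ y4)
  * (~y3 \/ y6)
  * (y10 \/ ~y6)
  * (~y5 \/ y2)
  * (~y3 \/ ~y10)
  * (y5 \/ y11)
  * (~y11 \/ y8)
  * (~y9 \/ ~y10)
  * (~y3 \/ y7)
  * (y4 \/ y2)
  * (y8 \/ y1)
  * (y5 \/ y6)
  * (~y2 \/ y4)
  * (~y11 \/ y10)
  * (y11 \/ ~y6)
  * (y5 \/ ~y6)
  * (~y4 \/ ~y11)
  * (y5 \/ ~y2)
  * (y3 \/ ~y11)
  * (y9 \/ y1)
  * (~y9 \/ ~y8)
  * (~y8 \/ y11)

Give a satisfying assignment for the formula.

Pure literal: y1 appears only positively; assign y1 = True.
Pure literal: y7 appears only positively; assign y7 = True.
Set y2 = True and propagate.
  then y4 is forced to True.
  then y11 is forced to False.
  then y5 is forced to True.
  then y6 is forced to False.
  then y3 is forced to False.
  then y8 is forced to False.
For the remaining variables, y9 = False, y10 = False works.
Every clause has at least one true literal under this assignment.

y1 = 1, y2 = 1, y3 = 0, y4 = 1, y5 = 1, y6 = 0, y7 = 1, y8 = 0, y9 = 0, y10 = 0, y11 = 0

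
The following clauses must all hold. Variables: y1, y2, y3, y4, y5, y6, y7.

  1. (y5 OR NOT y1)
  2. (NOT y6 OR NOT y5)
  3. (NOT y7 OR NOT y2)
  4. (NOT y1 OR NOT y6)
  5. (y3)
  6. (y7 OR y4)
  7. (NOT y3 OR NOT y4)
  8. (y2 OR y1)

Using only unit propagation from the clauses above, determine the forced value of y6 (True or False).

(y3) is a unit clause: y3 = True.
(NOT y4 OR NOT y3): since y3 = True, the clause reduces to (NOT y4). y4 = False.
(y4 OR y7): since y4 = False, the clause reduces to (y7). y7 = True.
In (NOT y2 OR NOT y7), NOT y7 is now false; NOT y2 must hold, so y2 = False.
(y1 OR y2) with y2 = False leaves only y1, so y1 = True.
In (y5 OR NOT y1), NOT y1 is now false; y5 must hold, so y5 = True.
In (NOT y5 OR NOT y6), NOT y5 is now false; NOT y6 must hold, so y6 = False.

False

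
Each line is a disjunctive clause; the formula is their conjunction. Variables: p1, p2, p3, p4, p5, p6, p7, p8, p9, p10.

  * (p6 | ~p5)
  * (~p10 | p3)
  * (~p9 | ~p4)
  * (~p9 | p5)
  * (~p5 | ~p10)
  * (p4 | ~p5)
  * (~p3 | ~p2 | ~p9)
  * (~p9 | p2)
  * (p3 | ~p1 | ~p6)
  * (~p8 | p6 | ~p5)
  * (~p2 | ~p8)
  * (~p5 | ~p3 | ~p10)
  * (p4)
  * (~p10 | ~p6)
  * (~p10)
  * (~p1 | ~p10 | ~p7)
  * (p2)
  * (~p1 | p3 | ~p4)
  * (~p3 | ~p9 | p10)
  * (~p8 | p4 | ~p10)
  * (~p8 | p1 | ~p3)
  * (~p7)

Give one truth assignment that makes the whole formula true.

p1=True, p2=True, p3=True, p4=True, p5=False, p6=True, p7=False, p8=False, p9=False, p10=False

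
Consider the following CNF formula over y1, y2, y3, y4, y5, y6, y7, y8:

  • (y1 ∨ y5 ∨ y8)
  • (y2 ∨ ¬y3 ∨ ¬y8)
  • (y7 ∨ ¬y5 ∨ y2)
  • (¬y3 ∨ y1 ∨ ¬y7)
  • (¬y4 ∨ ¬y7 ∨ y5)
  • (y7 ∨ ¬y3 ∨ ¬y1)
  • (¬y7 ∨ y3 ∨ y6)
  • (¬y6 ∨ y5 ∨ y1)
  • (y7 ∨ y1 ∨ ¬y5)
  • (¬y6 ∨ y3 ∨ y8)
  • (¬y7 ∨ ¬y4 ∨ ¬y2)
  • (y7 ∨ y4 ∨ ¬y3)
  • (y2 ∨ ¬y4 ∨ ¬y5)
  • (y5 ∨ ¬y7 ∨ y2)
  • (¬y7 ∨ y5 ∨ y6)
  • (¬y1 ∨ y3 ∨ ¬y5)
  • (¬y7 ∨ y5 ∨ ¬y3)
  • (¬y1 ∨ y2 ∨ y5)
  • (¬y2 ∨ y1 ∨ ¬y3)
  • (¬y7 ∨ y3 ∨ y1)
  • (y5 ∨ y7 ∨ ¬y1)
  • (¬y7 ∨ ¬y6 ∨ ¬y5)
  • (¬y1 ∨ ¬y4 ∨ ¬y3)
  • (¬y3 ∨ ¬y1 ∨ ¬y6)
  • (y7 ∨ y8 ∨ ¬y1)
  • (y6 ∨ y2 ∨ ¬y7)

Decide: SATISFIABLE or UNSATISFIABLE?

Try y1 = False.
Branch on y2: take y2 = False.
The remaining clauses are satisfied by y3 = False, y4 = False, y5 = False, y6 = False, y7 = False, y8 = True.
So y1=False, y2=False, y3=False, y4=False, y5=False, y6=False, y7=False, y8=True is a satisfying assignment.

SATISFIABLE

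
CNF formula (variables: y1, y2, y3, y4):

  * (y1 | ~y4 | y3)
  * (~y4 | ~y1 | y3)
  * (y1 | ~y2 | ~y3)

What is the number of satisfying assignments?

10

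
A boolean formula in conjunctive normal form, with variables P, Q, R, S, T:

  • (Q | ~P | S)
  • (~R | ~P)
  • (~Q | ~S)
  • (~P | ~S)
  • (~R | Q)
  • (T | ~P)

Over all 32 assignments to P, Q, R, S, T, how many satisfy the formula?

9

Split on P, then Q.
  P=T, Q=T: remaining (R,S,T) ∈ {(F,F,T)} — 1.
  P=T, Q=F: a clause becomes empty — 0.
  P=F, Q=T: remaining (R,S,T) ∈ {(F,F,F); (F,F,T); (T,F,F); (T,F,T)} — 4.
  P=F, Q=F: remaining (R,S,T) ∈ {(F,F,F); (F,F,T); (F,T,F); (F,T,T)} — 4.
Total: 1 + 0 + 4 + 4 = 9.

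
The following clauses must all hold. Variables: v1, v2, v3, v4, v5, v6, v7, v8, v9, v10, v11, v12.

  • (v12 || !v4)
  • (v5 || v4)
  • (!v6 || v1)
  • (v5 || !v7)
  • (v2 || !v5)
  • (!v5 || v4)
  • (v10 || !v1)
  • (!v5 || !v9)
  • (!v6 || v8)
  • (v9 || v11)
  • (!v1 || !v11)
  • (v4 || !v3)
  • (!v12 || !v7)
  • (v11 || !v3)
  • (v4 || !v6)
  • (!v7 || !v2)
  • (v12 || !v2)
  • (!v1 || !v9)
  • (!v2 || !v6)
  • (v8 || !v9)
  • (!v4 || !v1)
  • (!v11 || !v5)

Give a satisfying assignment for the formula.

v3 occurs only negated in the remaining clauses — set v3 = False.
v6 occurs only negated in the remaining clauses — set v6 = False.
Try v1 = False.
The remaining clauses are satisfied by v2 = False, v4 = True, v5 = False, v7 = False, v8 = True, v9 = False, v10 = False, v11 = True, v12 = True.
Every clause has at least one true literal under this assignment.
Check each clause:
  1. (v12 || !v4) — v12 is true.
  2. (v4 || v5) — v4 is true.
  3. (!v6 || v1) — !v6 is true.
  4. (v5 || !v7) — !v7 is true.
  5. (v2 || !v5) — !v5 is true.
  6. (!v5 || v4) — !v5 is true.
  7. (v10 || !v1) — !v1 is true.
  8. (!v9 || !v5) — !v5 is true.
  9. (!v6 || v8) — v8 is true.
  10. (v9 || v11) — v11 is true.
  11. (!v11 || !v1) — !v1 is true.
  12. (v4 || !v3) — v4 is true.
  13. (!v7 || !v12) — !v7 is true.
  14. (v11 || !v3) — v11 is true.
  15. (!v6 || v4) — !v6 is true.
  16. (!v2 || !v7) — !v7 is true.
  17. (v12 || !v2) — v12 is true.
  18. (!v9 || !v1) — !v1 is true.
  19. (!v2 || !v6) — !v6 is true.
  20. (v8 || !v9) — v8 is true.
  21. (!v1 || !v4) — !v1 is true.
  22. (!v11 || !v5) — !v5 is true.

v1 = F  v2 = F  v3 = F  v4 = T  v5 = F  v6 = F  v7 = F  v8 = T  v9 = F  v10 = F  v11 = T  v12 = T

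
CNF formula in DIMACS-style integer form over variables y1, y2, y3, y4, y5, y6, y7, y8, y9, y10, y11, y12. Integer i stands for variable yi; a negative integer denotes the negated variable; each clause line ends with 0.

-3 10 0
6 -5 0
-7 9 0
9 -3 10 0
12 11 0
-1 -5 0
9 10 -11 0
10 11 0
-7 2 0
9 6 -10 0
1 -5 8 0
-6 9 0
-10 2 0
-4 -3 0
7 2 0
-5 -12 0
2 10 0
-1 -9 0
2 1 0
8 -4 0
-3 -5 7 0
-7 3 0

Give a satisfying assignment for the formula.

y1 = 0, y2 = 1, y3 = 1, y4 = 0, y5 = 0, y6 = 1, y7 = 0, y8 = 0, y9 = 1, y10 = 1, y11 = 1, y12 = 0

Check each clause:
  1. (!y3 || y10) — y10 is true.
  2. (!y5 || y6) — !y5 is true.
  3. (y9 || !y7) — y9 is true.
  4. (!y3 || y10 || y9) — y9 is true.
  5. (y12 || y11) — y11 is true.
  6. (!y1 || !y5) — !y5 is true.
  7. (y10 || !y11 || y9) — y9 is true.
  8. (y10 || y11) — y10 is true.
  9. (!y7 || y2) — !y7 is true.
  10. (y9 || !y10 || y6) — y9 is true.
  11. (y8 || y1 || !y5) — !y5 is true.
  12. (y9 || !y6) — y9 is true.
  13. (y2 || !y10) — y2 is true.
  14. (!y4 || !y3) — !y4 is true.
  15. (y2 || y7) — y2 is true.
  16. (!y5 || !y12) — !y5 is true.
  17. (y2 || y10) — y10 is true.
  18. (!y1 || !y9) — !y1 is true.
  19. (y1 || y2) — y2 is true.
  20. (!y4 || y8) — !y4 is true.
  21. (!y5 || y7 || !y3) — !y5 is true.
  22. (y3 || !y7) — !y7 is true.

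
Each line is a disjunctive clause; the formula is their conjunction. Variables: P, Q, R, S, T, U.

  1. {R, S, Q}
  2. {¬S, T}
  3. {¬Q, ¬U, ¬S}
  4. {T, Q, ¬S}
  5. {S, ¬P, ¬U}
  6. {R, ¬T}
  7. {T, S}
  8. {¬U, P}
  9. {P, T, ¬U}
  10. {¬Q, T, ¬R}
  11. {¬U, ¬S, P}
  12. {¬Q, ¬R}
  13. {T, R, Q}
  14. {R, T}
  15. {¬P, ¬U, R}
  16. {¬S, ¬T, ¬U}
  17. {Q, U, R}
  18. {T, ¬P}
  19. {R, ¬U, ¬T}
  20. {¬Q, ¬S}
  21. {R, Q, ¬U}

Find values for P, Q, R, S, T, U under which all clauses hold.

P=True, Q=False, R=True, S=False, T=True, U=False

Branch on P: take P = True.
  then T is forced to True.
  then R is forced to True.
  then Q is forced to False.
For the remaining variables, S = False, U = False works.
Every clause has at least one true literal under this assignment.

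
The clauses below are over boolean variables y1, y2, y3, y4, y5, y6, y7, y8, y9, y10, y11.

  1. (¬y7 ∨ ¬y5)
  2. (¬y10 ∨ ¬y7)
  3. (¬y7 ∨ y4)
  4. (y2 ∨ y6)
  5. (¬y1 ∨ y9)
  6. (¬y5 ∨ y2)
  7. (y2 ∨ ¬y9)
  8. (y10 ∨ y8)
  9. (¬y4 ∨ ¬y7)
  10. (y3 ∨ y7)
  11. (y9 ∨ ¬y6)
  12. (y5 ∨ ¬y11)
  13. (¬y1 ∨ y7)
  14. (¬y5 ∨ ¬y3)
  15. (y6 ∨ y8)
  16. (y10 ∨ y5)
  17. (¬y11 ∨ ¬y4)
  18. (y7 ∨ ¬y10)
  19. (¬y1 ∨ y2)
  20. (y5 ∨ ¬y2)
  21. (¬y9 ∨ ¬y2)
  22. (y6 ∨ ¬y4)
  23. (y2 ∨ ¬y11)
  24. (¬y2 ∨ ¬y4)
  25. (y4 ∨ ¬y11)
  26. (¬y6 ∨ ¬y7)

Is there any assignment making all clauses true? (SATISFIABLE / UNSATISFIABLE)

UNSATISFIABLE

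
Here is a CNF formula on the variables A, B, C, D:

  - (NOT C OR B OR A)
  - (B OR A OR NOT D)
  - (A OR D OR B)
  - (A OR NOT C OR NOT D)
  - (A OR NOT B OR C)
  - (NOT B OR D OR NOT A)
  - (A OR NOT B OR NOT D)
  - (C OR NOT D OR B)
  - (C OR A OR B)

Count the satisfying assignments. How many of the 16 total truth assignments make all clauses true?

The models are:
  A=F B=T C=T D=F
  A=T B=F C=F D=F
  A=T B=F C=T D=F
  A=T B=F C=T D=T
  A=T B=T C=F D=T
  A=T B=T C=T D=T
Count: 6.

6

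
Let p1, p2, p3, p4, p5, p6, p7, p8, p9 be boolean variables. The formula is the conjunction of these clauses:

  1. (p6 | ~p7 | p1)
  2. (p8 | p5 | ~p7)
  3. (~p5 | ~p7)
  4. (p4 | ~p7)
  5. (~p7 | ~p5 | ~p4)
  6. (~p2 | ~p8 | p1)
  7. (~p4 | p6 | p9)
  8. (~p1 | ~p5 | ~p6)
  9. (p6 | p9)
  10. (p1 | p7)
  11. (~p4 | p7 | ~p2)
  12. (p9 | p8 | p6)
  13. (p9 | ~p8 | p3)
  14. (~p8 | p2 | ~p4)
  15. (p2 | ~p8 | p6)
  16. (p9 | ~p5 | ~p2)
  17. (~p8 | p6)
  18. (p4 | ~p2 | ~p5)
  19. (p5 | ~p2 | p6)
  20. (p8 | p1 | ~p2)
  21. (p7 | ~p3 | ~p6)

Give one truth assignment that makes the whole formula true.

p1=T, p2=F, p3=F, p4=T, p5=F, p6=T, p7=F, p8=F, p9=F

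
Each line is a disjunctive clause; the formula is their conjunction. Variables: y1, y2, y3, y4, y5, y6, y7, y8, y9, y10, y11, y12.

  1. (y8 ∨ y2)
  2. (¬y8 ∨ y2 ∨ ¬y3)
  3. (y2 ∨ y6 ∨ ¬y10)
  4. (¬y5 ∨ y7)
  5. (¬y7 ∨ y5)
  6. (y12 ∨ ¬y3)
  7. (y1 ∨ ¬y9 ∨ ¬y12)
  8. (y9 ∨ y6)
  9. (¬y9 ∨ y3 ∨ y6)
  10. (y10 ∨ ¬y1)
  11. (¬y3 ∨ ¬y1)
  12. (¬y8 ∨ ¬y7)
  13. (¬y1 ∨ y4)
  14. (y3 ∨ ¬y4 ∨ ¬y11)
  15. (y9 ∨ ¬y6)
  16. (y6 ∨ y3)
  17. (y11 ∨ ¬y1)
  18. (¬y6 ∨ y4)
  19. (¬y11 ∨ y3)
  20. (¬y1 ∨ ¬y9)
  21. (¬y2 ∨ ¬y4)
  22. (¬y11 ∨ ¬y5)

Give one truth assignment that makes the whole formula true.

y1 = F, y2 = F, y3 = F, y4 = T, y5 = F, y6 = T, y7 = F, y8 = T, y9 = T, y10 = F, y11 = F, y12 = F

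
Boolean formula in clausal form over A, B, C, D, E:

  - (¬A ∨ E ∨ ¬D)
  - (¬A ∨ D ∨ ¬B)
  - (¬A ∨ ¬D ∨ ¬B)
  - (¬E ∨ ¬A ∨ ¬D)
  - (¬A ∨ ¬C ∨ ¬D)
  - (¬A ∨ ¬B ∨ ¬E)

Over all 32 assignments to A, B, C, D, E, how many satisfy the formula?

20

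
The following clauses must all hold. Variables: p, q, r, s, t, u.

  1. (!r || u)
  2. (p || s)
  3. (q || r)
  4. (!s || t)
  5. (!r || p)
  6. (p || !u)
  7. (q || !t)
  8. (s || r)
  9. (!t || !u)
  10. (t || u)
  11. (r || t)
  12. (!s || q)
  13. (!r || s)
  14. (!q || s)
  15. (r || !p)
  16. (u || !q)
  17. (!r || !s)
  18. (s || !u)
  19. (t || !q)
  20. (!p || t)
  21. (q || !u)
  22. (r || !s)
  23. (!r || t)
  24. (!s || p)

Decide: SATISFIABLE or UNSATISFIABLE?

UNSATISFIABLE

r = True:
  propagation gives u=True, p=True, t=False; an empty clause results — contradiction.
r = False:
  propagation gives q=True, s=True; an empty clause results — contradiction.
Every branch closes, so no satisfying assignment exists.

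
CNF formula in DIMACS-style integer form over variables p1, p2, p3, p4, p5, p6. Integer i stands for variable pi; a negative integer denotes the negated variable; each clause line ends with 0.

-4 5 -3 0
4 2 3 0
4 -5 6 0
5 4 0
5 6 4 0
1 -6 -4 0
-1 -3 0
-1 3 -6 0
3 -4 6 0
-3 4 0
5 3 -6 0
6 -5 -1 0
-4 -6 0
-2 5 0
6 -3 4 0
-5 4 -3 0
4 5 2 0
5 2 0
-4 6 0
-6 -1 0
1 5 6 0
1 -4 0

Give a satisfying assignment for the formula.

p1=F, p2=T, p3=F, p4=F, p5=T, p6=T

Check each clause:
  1. {¬p3, p5, ¬p4} — p5 is true.
  2. {p2, p4, p3} — p2 is true.
  3. {p6, p4, ¬p5} — p6 is true.
  4. {p5, p4} — p5 is true.
  5. {p5, p4, p6} — p5 is true.
  6. {¬p4, ¬p6, p1} — ¬p4 is true.
  7. {¬p1, ¬p3} — ¬p3 is true.
  8. {¬p6, ¬p1, p3} — ¬p1 is true.
  9. {¬p4, p6, p3} — ¬p4 is true.
  10. {¬p3, p4} — ¬p3 is true.
  11. {p5, p3, ¬p6} — p5 is true.
  12. {¬p1, ¬p5, p6} — p6 is true.
  13. {¬p4, ¬p6} — ¬p4 is true.
  14. {¬p2, p5} — p5 is true.
  15. {p4, p6, ¬p3} — ¬p3 is true.
  16. {¬p5, ¬p3, p4} — ¬p3 is true.
  17. {p2, p5, p4} — p2 is true.
  18. {p5, p2} — p2 is true.
  19. {¬p4, p6} — ¬p4 is true.
  20. {¬p6, ¬p1} — ¬p1 is true.
  21. {p6, p1, p5} — p5 is true.
  22. {¬p4, p1} — ¬p4 is true.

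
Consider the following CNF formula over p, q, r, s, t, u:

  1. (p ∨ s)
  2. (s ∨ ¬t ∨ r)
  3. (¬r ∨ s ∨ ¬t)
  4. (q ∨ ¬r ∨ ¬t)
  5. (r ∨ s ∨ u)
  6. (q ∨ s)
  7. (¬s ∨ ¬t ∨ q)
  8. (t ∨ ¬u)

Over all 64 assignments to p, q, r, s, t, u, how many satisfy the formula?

Split on s, then t.
  s=1, t=1: forces q=1; p, r, u free → 2^3 = 8.
  s=1, t=0: forces u=0; p, q, r free → 2^3 = 8.
  s=0, t=1: a clause becomes empty — 0.
  s=0, t=0: remaining (p,q,r,u) ∈ {(1,1,1,0)} — 1.
Total: 8 + 8 + 0 + 1 = 17.

17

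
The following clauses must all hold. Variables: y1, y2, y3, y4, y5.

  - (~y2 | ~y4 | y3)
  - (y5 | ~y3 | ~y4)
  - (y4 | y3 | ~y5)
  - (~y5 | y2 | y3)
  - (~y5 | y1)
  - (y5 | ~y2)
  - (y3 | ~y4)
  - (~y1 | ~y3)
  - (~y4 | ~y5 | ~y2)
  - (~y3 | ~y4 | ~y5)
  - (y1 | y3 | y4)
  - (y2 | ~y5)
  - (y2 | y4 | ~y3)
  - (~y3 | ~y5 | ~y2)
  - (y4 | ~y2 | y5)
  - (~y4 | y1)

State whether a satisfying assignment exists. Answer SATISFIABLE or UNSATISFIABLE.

Set y1 = True and propagate.
  then y3 is forced to False.
  then y4 is forced to False.
  then y5 is forced to False.
  then y2 is forced to False.
Every clause has at least one true literal under this assignment.
So y1=1  y2=0  y3=0  y4=0  y5=0 is a satisfying assignment.

SATISFIABLE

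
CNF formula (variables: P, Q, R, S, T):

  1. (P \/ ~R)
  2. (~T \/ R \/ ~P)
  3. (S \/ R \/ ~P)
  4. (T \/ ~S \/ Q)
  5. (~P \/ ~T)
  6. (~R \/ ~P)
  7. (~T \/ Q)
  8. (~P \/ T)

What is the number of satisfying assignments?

5

Satisfying assignments:
  P=F Q=F R=F S=F T=F
  P=F Q=T R=F S=F T=F
  P=F Q=T R=F S=F T=T
  P=F Q=T R=F S=T T=F
  P=F Q=T R=F S=T T=T
Count: 5.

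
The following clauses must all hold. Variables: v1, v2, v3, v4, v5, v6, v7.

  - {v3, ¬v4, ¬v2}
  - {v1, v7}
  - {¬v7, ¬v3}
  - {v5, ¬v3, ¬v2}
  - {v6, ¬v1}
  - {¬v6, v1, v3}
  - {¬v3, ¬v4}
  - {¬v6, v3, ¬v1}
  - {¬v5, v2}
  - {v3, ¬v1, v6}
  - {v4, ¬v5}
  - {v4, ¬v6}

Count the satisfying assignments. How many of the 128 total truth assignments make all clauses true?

3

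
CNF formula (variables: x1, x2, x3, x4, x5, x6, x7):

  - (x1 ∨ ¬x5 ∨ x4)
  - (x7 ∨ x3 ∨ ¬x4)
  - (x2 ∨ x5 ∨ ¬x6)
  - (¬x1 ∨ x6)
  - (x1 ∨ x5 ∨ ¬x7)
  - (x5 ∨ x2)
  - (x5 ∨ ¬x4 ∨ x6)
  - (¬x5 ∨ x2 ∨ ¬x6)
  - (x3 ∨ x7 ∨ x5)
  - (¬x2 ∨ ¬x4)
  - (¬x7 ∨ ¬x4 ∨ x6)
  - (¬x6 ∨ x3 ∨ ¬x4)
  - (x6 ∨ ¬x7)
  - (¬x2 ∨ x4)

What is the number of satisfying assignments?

1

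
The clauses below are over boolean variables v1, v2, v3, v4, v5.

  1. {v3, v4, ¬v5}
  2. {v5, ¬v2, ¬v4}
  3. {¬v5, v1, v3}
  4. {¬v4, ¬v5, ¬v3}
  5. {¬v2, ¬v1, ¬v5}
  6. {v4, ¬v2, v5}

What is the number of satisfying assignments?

12

Case analysis on v5 and v4:
  v5=T, v4=T: remaining (v1,v2,v3) ∈ {(T,F,F)} — 1.
  v5=T, v4=F: remaining (v1,v2,v3) ∈ {(F,F,T); (F,T,T); (T,F,T)} — 3.
  v5=F, v4=T: remaining (v1,v2,v3) ∈ {(F,F,F); (F,F,T); (T,F,F); (T,F,T)} — 4.
  v5=F, v4=F: remaining (v1,v2,v3) ∈ {(F,F,F); (F,F,T); (T,F,F); (T,F,T)} — 4.
Total: 1 + 3 + 4 + 4 = 12.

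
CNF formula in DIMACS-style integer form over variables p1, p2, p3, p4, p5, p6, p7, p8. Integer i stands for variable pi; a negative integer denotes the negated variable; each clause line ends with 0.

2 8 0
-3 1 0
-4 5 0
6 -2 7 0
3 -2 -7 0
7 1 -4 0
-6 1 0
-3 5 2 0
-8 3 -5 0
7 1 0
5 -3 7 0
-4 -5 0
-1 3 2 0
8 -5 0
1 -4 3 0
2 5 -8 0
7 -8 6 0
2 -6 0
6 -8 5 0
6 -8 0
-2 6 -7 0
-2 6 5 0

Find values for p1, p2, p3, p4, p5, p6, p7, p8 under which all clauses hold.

Pure literal: p4 appears only negated; assign p4 = False.
Branch on p1: take p1 = True.
Set p2 = True and propagate.
Set p3 = True and propagate.
For the remaining variables, p5 = True, p6 = True, p7 = False, p8 = True works.

p1=True, p2=True, p3=True, p4=False, p5=True, p6=True, p7=False, p8=True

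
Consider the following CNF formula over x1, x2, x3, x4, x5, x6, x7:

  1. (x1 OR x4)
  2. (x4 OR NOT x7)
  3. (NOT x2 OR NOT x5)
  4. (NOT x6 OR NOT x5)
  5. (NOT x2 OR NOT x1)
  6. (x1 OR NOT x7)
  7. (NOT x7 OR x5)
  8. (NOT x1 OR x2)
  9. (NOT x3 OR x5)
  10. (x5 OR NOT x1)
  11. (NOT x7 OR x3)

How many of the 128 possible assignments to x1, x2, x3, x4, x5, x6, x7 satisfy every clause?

Satisfying assignments:
  x1=F x2=F x3=F x4=T x5=F x6=F x7=F
  x1=F x2=F x3=F x4=T x5=F x6=T x7=F
  x1=F x2=F x3=F x4=T x5=T x6=F x7=F
  x1=F x2=F x3=T x4=T x5=T x6=F x7=F
  x1=F x2=T x3=F x4=T x5=F x6=F x7=F
  x1=F x2=T x3=F x4=T x5=F x6=T x7=F
Count: 6.

6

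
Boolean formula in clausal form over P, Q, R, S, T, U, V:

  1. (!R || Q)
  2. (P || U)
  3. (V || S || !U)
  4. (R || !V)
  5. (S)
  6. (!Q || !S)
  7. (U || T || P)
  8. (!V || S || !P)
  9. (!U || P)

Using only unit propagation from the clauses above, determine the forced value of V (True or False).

False

(S) is a unit clause: S = True.
From (!S || !Q) and S = True: Q = False.
(Q || !R): since Q = False, the clause reduces to (!R). R = False.
From (R || !V) and R = False: V = False.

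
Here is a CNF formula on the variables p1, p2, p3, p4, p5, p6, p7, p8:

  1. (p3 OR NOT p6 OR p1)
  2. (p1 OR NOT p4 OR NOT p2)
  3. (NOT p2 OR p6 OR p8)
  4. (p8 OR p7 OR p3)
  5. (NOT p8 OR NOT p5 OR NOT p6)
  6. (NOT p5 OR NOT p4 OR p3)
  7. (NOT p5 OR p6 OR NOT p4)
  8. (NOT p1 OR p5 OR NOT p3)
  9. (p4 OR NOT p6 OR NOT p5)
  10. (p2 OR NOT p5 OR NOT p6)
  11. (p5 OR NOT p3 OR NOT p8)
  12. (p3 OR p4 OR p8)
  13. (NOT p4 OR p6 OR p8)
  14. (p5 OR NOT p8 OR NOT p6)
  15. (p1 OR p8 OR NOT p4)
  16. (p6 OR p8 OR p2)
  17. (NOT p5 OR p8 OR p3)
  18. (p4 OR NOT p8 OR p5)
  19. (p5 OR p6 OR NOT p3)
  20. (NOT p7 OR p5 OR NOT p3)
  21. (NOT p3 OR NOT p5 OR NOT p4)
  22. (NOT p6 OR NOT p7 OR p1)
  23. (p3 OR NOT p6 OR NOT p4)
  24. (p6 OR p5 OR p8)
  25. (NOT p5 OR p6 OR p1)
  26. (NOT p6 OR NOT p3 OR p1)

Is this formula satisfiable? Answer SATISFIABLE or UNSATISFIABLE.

SATISFIABLE

Try p1 = True.
Branch on p2: take p2 = True.
Branch on p3: take p3 = False.
For the remaining variables, p4 = False, p5 = True, p6 = False, p7 = True, p8 = True works.
So p1=True, p2=True, p3=False, p4=False, p5=True, p6=False, p7=True, p8=True is a satisfying assignment.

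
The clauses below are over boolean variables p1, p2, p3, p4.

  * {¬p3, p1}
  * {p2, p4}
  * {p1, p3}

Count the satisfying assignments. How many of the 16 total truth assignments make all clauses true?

6

The models are:
  p1=T p2=F p3=F p4=T
  p1=T p2=F p3=T p4=T
  p1=T p2=T p3=F p4=F
  p1=T p2=T p3=F p4=T
  p1=T p2=T p3=T p4=F
  p1=T p2=T p3=T p4=T
That's 6 in total.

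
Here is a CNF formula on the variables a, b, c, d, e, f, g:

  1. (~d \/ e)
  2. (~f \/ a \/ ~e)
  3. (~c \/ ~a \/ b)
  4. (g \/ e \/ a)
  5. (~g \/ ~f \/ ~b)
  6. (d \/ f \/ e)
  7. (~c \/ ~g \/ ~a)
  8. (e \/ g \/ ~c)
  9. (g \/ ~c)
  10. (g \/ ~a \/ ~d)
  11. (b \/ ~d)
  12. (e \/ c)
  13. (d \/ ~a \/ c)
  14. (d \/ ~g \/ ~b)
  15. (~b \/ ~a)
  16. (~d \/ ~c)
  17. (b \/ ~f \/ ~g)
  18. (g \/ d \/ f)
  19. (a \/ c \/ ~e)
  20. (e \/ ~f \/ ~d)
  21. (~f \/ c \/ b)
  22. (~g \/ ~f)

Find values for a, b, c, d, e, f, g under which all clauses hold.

a=0  b=0  c=1  d=0  e=1  f=0  g=1

Set a = False and propagate.
For the remaining variables, b = False, c = True, d = False, e = True, f = False, g = True works.
Every clause has at least one true literal under this assignment.
Check each clause:
  1. (~d \/ e) — ~d is true.
  2. (~e \/ ~f \/ a) — ~f is true.
  3. (~c \/ ~a \/ b) — ~a is true.
  4. (e \/ a \/ g) — e is true.
  5. (~f \/ ~b \/ ~g) — ~f is true.
  6. (f \/ d \/ e) — e is true.
  7. (~a \/ ~c \/ ~g) — ~a is true.
  8. (~c \/ e \/ g) — e is true.
  9. (~c \/ g) — g is true.
  10. (~d \/ ~a \/ g) — ~d is true.
  11. (b \/ ~d) — ~d is true.
  12. (c \/ e) — c is true.
  13. (c \/ d \/ ~a) — c is true.
  14. (d \/ ~b \/ ~g) — ~b is true.
  15. (~a \/ ~b) — ~b is true.
  16. (~c \/ ~d) — ~d is true.
  17. (~g \/ ~f \/ b) — ~f is true.
  18. (f \/ d \/ g) — g is true.
  19. (~e \/ c \/ a) — c is true.
  20. (e \/ ~f \/ ~d) — ~f is true.
  21. (b \/ c \/ ~f) — ~f is true.
  22. (~f \/ ~g) — ~f is true.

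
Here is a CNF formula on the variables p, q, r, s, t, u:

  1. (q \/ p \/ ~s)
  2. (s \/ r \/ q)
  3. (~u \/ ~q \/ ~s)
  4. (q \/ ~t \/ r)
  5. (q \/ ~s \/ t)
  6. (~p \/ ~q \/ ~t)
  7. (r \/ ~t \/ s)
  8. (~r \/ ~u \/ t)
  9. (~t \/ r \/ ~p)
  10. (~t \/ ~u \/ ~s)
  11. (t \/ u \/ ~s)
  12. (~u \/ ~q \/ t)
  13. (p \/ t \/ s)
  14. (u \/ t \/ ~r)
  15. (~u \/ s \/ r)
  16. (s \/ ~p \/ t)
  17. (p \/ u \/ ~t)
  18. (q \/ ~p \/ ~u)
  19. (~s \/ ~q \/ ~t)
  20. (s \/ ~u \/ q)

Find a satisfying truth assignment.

Try p = False.
Try q = True.
The remaining clauses are satisfied by r = True, s = False, t = True, u = True.
Every clause has at least one true literal under this assignment.
Check each clause:
  1. (p \/ q \/ ~s) — q is true.
  2. (q \/ r \/ s) — q is true.
  3. (~s \/ ~q \/ ~u) — ~s is true.
  4. (r \/ ~t \/ q) — r is true.
  5. (q \/ t \/ ~s) — q is true.
  6. (~q \/ ~t \/ ~p) — ~p is true.
  7. (s \/ ~t \/ r) — r is true.
  8. (t \/ ~r \/ ~u) — t is true.
  9. (r \/ ~p \/ ~t) — r is true.
  10. (~s \/ ~t \/ ~u) — ~s is true.
  11. (t \/ ~s \/ u) — ~s is true.
  12. (~q \/ ~u \/ t) — t is true.
  13. (t \/ p \/ s) — t is true.
  14. (u \/ ~r \/ t) — t is true.
  15. (r \/ ~u \/ s) — r is true.
  16. (t \/ s \/ ~p) — t is true.
  17. (u \/ ~t \/ p) — u is true.
  18. (q \/ ~p \/ ~u) — q is true.
  19. (~s \/ ~q \/ ~t) — ~s is true.
  20. (~u \/ s \/ q) — q is true.

p=False  q=True  r=True  s=False  t=True  u=True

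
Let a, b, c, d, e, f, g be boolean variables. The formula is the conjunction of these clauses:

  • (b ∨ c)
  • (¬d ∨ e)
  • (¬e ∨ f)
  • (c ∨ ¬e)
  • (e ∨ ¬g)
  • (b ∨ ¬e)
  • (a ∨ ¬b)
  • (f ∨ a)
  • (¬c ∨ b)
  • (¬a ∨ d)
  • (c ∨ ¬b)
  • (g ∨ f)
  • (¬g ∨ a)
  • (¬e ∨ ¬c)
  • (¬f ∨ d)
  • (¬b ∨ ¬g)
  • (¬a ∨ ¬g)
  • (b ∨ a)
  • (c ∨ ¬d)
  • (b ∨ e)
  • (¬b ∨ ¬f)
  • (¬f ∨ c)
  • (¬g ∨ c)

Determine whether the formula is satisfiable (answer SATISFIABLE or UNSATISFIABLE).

UNSATISFIABLE

b = True:
  propagation gives a=True, d=True, e=True, f=True; an empty clause results — contradiction.
b = False:
  propagation gives c=True; an empty clause results — contradiction.
Every branch closes, so no satisfying assignment exists.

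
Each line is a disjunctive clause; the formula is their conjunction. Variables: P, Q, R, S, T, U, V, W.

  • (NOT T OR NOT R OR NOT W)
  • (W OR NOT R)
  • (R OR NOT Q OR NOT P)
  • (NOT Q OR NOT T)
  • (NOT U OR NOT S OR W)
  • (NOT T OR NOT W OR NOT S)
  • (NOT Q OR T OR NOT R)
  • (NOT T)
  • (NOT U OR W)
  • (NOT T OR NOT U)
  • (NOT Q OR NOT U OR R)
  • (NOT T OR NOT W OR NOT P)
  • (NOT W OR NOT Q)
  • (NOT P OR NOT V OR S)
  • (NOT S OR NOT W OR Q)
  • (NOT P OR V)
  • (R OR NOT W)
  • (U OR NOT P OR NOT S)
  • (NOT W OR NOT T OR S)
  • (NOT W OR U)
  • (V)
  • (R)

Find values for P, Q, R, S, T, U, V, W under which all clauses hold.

P = 0  Q = 0  R = 1  S = 0  T = 0  U = 1  V = 1  W = 1

Check each clause:
  1. (NOT W OR NOT R OR NOT T) — NOT T is true.
  2. (W OR NOT R) — W is true.
  3. (R OR NOT Q OR NOT P) — R is true.
  4. (NOT Q OR NOT T) — NOT T is true.
  5. (NOT U OR NOT S OR W) — W is true.
  6. (NOT T OR NOT S OR NOT W) — NOT T is true.
  7. (T OR NOT R OR NOT Q) — NOT Q is true.
  8. (NOT T) — NOT T is true.
  9. (W OR NOT U) — W is true.
  10. (NOT T OR NOT U) — NOT T is true.
  11. (NOT Q OR NOT U OR R) — R is true.
  12. (NOT W OR NOT T OR NOT P) — NOT T is true.
  13. (NOT W OR NOT Q) — NOT Q is true.
  14. (NOT V OR S OR NOT P) — NOT P is true.
  15. (Q OR NOT W OR NOT S) — NOT S is true.
  16. (V OR NOT P) — NOT P is true.
  17. (NOT W OR R) — R is true.
  18. (U OR NOT S OR NOT P) — NOT S is true.
  19. (S OR NOT T OR NOT W) — NOT T is true.
  20. (NOT W OR U) — U is true.
  21. (V) — V is true.
  22. (R) — R is true.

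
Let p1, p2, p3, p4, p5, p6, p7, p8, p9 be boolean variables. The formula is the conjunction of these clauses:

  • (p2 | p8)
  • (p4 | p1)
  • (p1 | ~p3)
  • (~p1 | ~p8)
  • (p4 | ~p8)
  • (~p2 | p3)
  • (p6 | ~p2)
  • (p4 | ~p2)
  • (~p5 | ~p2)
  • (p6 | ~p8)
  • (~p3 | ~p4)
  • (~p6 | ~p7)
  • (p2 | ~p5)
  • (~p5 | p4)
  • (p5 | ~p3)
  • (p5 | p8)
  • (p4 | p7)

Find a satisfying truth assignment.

p1=False  p2=False  p3=False  p4=True  p5=False  p6=True  p7=False  p8=True  p9=False

Check each clause:
  1. (p8 | p2) — p8 is true.
  2. (p4 | p1) — p4 is true.
  3. (p1 | ~p3) — ~p3 is true.
  4. (~p1 | ~p8) — ~p1 is true.
  5. (~p8 | p4) — p4 is true.
  6. (~p2 | p3) — ~p2 is true.
  7. (~p2 | p6) — ~p2 is true.
  8. (p4 | ~p2) — p4 is true.
  9. (~p5 | ~p2) — ~p5 is true.
  10. (p6 | ~p8) — p6 is true.
  11. (~p4 | ~p3) — ~p3 is true.
  12. (~p6 | ~p7) — ~p7 is true.
  13. (~p5 | p2) — ~p5 is true.
  14. (p4 | ~p5) — ~p5 is true.
  15. (p5 | ~p3) — ~p3 is true.
  16. (p5 | p8) — p8 is true.
  17. (p4 | p7) — p4 is true.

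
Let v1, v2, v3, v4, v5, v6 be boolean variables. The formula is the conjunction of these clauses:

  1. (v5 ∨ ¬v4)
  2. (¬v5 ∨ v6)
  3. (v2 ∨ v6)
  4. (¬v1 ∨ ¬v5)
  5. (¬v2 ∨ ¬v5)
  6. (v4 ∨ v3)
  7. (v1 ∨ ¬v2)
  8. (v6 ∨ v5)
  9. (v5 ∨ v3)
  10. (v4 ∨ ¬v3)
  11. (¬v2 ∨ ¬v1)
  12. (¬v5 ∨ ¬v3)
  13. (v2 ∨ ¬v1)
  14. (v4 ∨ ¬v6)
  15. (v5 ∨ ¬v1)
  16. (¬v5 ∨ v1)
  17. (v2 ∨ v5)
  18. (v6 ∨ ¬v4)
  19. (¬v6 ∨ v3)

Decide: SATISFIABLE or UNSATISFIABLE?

UNSATISFIABLE

v5 = True:
  propagation gives v6=True, v1=False; an empty clause results — contradiction.
v5 = False:
  propagation gives v4=False, v3=True; an empty clause results — contradiction.
Every branch closes, so no satisfying assignment exists.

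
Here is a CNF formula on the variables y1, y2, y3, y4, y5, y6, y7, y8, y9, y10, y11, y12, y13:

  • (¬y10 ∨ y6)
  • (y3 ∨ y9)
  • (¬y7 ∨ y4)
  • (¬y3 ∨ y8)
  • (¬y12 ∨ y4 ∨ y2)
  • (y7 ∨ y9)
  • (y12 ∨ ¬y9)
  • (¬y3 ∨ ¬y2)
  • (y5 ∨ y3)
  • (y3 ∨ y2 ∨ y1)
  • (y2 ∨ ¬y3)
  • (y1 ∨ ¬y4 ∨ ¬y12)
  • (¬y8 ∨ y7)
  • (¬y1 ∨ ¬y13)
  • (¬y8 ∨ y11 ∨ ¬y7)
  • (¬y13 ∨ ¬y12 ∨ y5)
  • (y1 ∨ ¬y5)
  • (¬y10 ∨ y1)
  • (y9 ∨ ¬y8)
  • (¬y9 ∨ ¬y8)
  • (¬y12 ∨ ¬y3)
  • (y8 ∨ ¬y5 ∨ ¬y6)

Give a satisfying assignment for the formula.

y10 occurs only negated in the remaining clauses — set y10 = False.
y13 occurs only negated in the remaining clauses — set y13 = False.
Branch on y1: take y1 = True.
Set y2 = True and propagate.
  then y3 is forced to False.
  then y9 is forced to True.
  then y12 is forced to True.
  then y5 is forced to True.
  then y8 is forced to False.
  then y6 is forced to False.
For the remaining variables, y4 = True, y7 = False, y11 = False works.

y1 = T, y2 = T, y3 = F, y4 = T, y5 = T, y6 = F, y7 = F, y8 = F, y9 = T, y10 = F, y11 = F, y12 = T, y13 = F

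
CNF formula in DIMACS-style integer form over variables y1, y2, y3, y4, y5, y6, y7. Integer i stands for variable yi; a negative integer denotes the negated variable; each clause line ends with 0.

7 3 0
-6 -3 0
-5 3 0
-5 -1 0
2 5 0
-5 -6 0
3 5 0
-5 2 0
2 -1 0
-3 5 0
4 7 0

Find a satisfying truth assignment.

y1=0, y2=1, y3=1, y4=0, y5=1, y6=0, y7=1

Pure literal: y1 appears only negated; assign y1 = False.
y2 occurs only positively in the remaining clauses — set y2 = True.
Try y3 = True.
  then y6 is forced to False.
  then y5 is forced to True.
Set y4 = False and propagate.
  then y7 is forced to True.
Every clause has at least one true literal under this assignment.
Check each clause:
  1. (y7 ∨ y3) — y3 is true.
  2. (¬y6 ∨ ¬y3) — ¬y6 is true.
  3. (y3 ∨ ¬y5) — y3 is true.
  4. (¬y1 ∨ ¬y5) — ¬y1 is true.
  5. (y2 ∨ y5) — y2 is true.
  6. (¬y6 ∨ ¬y5) — ¬y6 is true.
  7. (y5 ∨ y3) — y3 is true.
  8. (¬y5 ∨ y2) — y2 is true.
  9. (y2 ∨ ¬y1) — y2 is true.
  10. (y5 ∨ ¬y3) — y5 is true.
  11. (y4 ∨ y7) — y7 is true.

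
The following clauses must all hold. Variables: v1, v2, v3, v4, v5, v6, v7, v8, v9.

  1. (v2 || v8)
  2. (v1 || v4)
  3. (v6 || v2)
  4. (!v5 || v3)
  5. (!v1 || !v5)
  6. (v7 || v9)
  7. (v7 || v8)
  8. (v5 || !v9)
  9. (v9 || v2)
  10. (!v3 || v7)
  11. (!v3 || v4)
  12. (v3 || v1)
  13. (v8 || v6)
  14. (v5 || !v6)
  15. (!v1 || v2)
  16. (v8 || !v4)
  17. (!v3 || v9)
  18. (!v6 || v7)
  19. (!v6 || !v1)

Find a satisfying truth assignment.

v1 = False, v2 = False, v3 = True, v4 = True, v5 = True, v6 = True, v7 = True, v8 = True, v9 = True

Check each clause:
  1. (v2 || v8) — v8 is true.
  2. (v1 || v4) — v4 is true.
  3. (v6 || v2) — v6 is true.
  4. (!v5 || v3) — v3 is true.
  5. (!v5 || !v1) — !v1 is true.
  6. (v7 || v9) — v9 is true.
  7. (v7 || v8) — v8 is true.
  8. (v5 || !v9) — v5 is true.
  9. (v9 || v2) — v9 is true.
  10. (!v3 || v7) — v7 is true.
  11. (!v3 || v4) — v4 is true.
  12. (v3 || v1) — v3 is true.
  13. (v6 || v8) — v8 is true.
  14. (!v6 || v5) — v5 is true.
  15. (v2 || !v1) — !v1 is true.
  16. (v8 || !v4) — v8 is true.
  17. (!v3 || v9) — v9 is true.
  18. (v7 || !v6) — v7 is true.
  19. (!v6 || !v1) — !v1 is true.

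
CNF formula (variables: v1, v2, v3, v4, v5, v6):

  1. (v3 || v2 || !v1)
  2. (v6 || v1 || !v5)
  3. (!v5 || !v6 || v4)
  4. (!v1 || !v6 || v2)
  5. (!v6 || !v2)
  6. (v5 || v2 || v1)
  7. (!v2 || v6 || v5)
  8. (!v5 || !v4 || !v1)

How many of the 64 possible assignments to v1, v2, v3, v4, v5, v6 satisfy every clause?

7

Satisfying assignments:
  v1=0 v2=0 v3=0 v4=1 v5=1 v6=1
  v1=0 v2=0 v3=1 v4=1 v5=1 v6=1
  v1=1 v2=0 v3=1 v4=0 v5=0 v6=0
  v1=1 v2=0 v3=1 v4=0 v5=1 v6=0
  v1=1 v2=0 v3=1 v4=1 v5=0 v6=0
  v1=1 v2=1 v3=0 v4=0 v5=1 v6=0
  v1=1 v2=1 v3=1 v4=0 v5=1 v6=0
That's 7 in total.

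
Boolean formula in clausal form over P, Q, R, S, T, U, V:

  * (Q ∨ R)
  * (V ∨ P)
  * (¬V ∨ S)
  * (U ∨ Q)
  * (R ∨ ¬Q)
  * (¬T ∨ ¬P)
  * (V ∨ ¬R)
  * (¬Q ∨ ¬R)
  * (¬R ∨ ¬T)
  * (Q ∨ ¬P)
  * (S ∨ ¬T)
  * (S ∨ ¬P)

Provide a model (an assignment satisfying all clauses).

S occurs only positively in the remaining clauses — set S = True.
Pure literal: T appears only negated; assign T = False.
Try P = False.
  then V is forced to True.
Set Q = False and propagate.
  then R is forced to True.
  then U is forced to True.

P=False  Q=False  R=True  S=True  T=False  U=True  V=True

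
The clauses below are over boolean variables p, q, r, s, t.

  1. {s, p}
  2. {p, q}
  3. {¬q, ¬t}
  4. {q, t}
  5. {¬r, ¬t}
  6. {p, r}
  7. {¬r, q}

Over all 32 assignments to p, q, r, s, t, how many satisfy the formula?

The models are:
  p=F q=T r=T s=T t=F
  p=T q=F r=F s=F t=T
  p=T q=F r=F s=T t=T
  p=T q=T r=F s=F t=F
  p=T q=T r=F s=T t=F
  p=T q=T r=T s=F t=F
  p=T q=T r=T s=T t=F
That's 7 in total.

7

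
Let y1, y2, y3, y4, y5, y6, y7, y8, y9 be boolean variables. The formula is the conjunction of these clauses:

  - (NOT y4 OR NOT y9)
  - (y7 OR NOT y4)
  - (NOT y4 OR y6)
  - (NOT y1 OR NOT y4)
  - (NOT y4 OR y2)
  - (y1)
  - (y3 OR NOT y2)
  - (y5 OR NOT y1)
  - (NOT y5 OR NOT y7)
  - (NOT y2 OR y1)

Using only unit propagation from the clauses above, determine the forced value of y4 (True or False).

False

(y1) is a unit clause: y1 = True.
From (NOT y1 OR NOT y4) and y1 = True: y4 = False.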